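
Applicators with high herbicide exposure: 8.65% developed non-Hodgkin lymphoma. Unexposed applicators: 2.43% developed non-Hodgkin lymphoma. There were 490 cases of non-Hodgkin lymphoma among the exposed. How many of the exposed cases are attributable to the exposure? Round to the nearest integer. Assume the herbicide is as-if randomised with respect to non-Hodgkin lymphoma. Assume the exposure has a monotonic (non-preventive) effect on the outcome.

about 352 cases

p₁ = 0.0865, p₀ = 0.0243.
PN = (p₁ − p₀)/p₁ = (0.0865 − 0.0243) / 0.0865 ≈ 0.71908.
Attributable cases ≈ PN × (exposed cases) = 0.71908 × 490 ≈ 352.35.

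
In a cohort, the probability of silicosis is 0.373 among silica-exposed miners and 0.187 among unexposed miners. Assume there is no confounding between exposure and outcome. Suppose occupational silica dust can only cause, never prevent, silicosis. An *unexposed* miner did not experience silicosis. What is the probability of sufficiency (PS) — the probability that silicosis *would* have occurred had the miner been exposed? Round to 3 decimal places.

Let p₁ = 0.373, p₀ = 0.187.
Under exogeneity and monotonicity, PS = (p₁ − p₀) / (1 − p₀).
PS = (0.373 − 0.187) / (1 − 0.187) = 0.186 / 0.813 ≈ 0.2288

PS ≈ 0.229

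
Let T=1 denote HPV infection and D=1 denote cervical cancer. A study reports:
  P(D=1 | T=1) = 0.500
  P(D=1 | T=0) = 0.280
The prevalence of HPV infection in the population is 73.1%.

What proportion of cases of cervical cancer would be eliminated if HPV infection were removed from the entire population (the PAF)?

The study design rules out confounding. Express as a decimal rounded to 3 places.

PAF ≈ 0.365

Let p₁ = 0.5, p₀ = 0.28.
Overall risk P(Y=1) = π·p₁ + (1−π)·p₀ = 0.731×0.5 + 0.269×0.28 = 0.44082.
Under exogeneity, PAF = [P(Y=1) − p₀] / P(Y=1).
PAF = (0.44082 − 0.28) / 0.44082 ≈ 0.3648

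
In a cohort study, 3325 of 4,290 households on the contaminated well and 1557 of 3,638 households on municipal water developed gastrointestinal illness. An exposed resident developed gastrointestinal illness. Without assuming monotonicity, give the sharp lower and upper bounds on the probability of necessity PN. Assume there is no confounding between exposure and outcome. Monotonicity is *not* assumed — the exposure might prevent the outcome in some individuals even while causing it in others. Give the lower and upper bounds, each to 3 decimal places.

p₁ = P(outcome | exposed) = 3325/4290 = 0.77506
p₀ = P(outcome | unexposed) = 1557/3638 = 0.42798
Under exogeneity alone the bounds on PN are max{0,(p₁−p₀)/p₁} ≤ PN ≤ min{1,(1−p₀)/p₁}.
  lower = (p₁ − p₀)/p₁ = 0.34708 / 0.77506 ≈ 0.4478
  upper = min{1, (1 − p₀)/p₁} = 0.57202 / 0.77506 ≈ 0.7380

0.448 ≤ PN ≤ 0.738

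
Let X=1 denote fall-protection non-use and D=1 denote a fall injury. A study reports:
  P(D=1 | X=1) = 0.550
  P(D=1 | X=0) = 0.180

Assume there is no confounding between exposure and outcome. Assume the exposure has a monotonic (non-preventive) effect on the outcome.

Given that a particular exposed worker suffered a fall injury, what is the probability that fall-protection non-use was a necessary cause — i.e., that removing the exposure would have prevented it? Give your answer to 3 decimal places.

PN ≈ 0.673

Let p₁ = 0.55, p₀ = 0.18.
Under exogeneity and monotonicity, PN = (p₁ − p₀) / p₁.
PN = (0.55 − 0.18) / 0.55 = 0.37 / 0.55 ≈ 0.6727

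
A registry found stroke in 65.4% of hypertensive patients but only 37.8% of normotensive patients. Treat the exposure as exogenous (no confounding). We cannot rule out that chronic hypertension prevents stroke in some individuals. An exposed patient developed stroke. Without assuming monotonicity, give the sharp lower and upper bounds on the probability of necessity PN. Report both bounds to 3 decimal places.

0.422 ≤ PN ≤ 0.951

p₁ = 0.654, p₀ = 0.378.
Under exogeneity alone the bounds on PN are max{0,(p₁−p₀)/p₁} ≤ PN ≤ min{1,(1−p₀)/p₁}.
  lower = (p₁ − p₀)/p₁ = 0.276 / 0.654 ≈ 0.4220
  upper = min{1, (1 − p₀)/p₁} = 0.622 / 0.654 ≈ 0.9511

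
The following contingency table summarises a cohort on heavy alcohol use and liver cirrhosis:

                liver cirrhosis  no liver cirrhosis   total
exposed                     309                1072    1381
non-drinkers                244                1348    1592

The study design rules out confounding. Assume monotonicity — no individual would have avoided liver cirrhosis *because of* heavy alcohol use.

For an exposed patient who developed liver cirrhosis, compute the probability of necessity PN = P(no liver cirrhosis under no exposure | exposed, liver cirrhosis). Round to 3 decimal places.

PN ≈ 0.315

p₁ = P(outcome | exposed) = 309/1381 = 0.22375
p₀ = P(outcome | unexposed) = 244/1592 = 0.15327
Under exogeneity and monotonicity, PN = (p₁ − p₀)/p₁.
PN = (0.22375 − 0.15327) / 0.22375 ≈ 0.3150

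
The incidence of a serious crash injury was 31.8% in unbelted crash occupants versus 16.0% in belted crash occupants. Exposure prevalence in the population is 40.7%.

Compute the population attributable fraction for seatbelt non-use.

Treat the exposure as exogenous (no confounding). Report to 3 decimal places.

PAF ≈ 0.287

p₁ = 0.318, p₀ = 0.16.
Overall risk P(Y=1) = π·p₁ + (1−π)·p₀ = 0.407×0.318 + 0.593×0.16 = 0.22431.
Under exogeneity, PAF = [P(Y=1) − p₀] / P(Y=1).
PAF = (0.22431 − 0.16) / 0.22431 ≈ 0.2867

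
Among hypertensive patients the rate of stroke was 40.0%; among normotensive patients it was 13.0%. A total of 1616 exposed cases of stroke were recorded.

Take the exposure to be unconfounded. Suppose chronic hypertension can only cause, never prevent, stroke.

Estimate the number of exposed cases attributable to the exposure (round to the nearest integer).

p₁ = 0.4, p₀ = 0.13.
PN = (p₁ − p₀)/p₁ = (0.4 − 0.13) / 0.4 ≈ 0.67500.
Attributable cases ≈ PN × (exposed cases) = 0.67500 × 1616 ≈ 1090.80.

about 1091 cases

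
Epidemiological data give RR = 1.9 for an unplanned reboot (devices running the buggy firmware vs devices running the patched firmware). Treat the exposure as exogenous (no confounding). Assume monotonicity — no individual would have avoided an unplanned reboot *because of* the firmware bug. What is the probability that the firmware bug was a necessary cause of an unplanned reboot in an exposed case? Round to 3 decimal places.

Under exogeneity and monotonicity, PN = (RR − 1) / RR = 1 − 1/RR.
PN = (1.9 − 1) / 1.9 = 0.9 / 1.9 ≈ 0.4737

PN ≈ 0.474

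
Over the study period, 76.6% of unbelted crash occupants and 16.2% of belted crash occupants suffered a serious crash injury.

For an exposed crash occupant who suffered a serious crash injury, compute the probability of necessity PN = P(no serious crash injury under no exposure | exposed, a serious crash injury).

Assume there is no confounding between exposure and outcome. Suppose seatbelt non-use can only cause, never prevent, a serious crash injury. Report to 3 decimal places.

PN ≈ 0.789

p₁ = 0.766, p₀ = 0.162.
Under exogeneity and monotonicity, PN = (p₁ − p₀) / p₁.
PN = (0.766 − 0.162) / 0.766 = 0.604 / 0.766 ≈ 0.7885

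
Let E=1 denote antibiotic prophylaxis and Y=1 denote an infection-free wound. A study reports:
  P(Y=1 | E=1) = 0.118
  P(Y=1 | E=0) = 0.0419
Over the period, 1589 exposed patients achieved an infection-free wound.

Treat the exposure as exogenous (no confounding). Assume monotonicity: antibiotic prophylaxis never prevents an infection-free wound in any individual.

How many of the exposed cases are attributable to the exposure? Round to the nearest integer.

Let p₁ = 0.118, p₀ = 0.0419.
PN = (p₁ − p₀)/p₁ = (0.118 − 0.0419) / 0.118 ≈ 0.64492.
Attributable cases ≈ PN × (exposed cases) = 0.64492 × 1589 ≈ 1024.77.

about 1025 cases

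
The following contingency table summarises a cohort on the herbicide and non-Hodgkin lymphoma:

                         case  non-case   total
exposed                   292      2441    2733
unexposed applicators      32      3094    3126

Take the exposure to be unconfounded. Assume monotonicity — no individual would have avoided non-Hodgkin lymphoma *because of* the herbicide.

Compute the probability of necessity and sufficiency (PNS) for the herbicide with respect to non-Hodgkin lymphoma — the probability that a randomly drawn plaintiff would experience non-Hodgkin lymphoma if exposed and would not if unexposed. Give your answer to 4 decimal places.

p₁ = P(outcome | exposed) = 292/2733 = 0.10684
p₀ = P(outcome | unexposed) = 32/3126 = 0.010237
Under exogeneity and monotonicity, PNS = p₁ − p₀.
PNS = 0.10684 − 0.010237 = 0.096606

PNS ≈ 0.0966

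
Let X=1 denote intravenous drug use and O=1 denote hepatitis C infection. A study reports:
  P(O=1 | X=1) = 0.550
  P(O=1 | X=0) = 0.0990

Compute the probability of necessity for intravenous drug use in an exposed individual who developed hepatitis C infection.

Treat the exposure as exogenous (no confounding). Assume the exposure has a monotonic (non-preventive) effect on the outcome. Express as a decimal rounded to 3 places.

Let p₁ = 0.55, p₀ = 0.099.
Under exogeneity and monotonicity, PN = (p₁ − p₀) / p₁.
PN = (0.55 − 0.099) / 0.55 = 0.451 / 0.55 ≈ 0.8200

PN ≈ 0.820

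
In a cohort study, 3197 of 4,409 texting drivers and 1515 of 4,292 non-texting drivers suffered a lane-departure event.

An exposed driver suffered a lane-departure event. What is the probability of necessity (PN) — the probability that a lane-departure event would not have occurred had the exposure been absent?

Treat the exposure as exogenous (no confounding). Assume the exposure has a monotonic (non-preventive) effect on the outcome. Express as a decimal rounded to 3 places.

p₁ = P(outcome | exposed) = 3197/4409 = 0.72511
p₀ = P(outcome | unexposed) = 1515/4292 = 0.35298
Under exogeneity and monotonicity, PN = (p₁ − p₀) / p₁.
PN = (0.72511 − 0.35298) / 0.72511 = 0.37213 / 0.72511 ≈ 0.5132

PN ≈ 0.513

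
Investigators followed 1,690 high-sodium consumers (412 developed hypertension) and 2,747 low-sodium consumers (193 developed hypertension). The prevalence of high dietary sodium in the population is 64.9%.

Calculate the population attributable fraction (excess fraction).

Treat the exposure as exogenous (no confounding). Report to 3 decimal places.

PAF ≈ 0.616

p₁ = P(outcome | exposed) = 412/1690 = 0.24379
p₀ = P(outcome | unexposed) = 193/2747 = 0.070258
Overall risk P(Y=1) = π·p₁ + (1−π)·p₀ = 0.649×0.24379 + 0.351×0.070258 = 0.18288.
Under exogeneity, PAF = [P(Y=1) − p₀] / P(Y=1).
PAF = (0.18288 − 0.070258) / 0.18288 ≈ 0.6158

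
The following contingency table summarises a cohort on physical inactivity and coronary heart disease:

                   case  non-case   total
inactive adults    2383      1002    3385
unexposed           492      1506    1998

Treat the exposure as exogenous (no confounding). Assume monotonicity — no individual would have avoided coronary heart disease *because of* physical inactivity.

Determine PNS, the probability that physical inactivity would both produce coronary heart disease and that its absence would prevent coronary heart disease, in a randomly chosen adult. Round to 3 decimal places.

PNS ≈ 0.458

p₁ = P(outcome | exposed) = 2383/3385 = 0.70399
p₀ = P(outcome | unexposed) = 492/1998 = 0.24625
Under exogeneity and monotonicity, PNS = p₁ − p₀.
PNS = 0.70399 − 0.24625 = 0.45774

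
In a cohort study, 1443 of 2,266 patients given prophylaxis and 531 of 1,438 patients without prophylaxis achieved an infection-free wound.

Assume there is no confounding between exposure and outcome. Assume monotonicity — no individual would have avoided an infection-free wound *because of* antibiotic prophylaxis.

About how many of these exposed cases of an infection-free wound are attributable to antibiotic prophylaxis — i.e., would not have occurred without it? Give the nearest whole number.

about 606 cases

p₁ = P(outcome | exposed) = 1443/2266 = 0.6368
p₀ = P(outcome | unexposed) = 531/1438 = 0.36926
PN = (p₁ − p₀)/p₁ = (0.6368 − 0.36926) / 0.6368 ≈ 0.42013.
Attributable cases ≈ PN × (exposed cases) = 0.42013 × 1443 ≈ 606.25.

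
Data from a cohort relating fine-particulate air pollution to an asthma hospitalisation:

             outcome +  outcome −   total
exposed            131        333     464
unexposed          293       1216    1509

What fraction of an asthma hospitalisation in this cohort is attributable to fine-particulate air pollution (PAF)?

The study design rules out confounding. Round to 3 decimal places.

PAF ≈ 0.096

p₁ = P(outcome | exposed) = 131/464 = 0.28233
p₀ = P(outcome | unexposed) = 293/1509 = 0.19417
Exposure prevalence π = 464/1973 = 0.23517; overall risk P(Y=1) = 0.2149.
Under exogeneity, PAF = [P(Y=1) − p₀]/P(Y=1).
PAF = (0.2149 − 0.19417) / 0.2149 ≈ 0.0965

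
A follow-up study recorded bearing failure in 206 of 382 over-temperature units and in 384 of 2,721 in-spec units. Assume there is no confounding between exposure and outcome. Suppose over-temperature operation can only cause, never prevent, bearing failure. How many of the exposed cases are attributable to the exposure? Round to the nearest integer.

about 152 cases

p₁ = P(outcome | exposed) = 206/382 = 0.53927
p₀ = P(outcome | unexposed) = 384/2721 = 0.14112
PN = (p₁ − p₀)/p₁ = (0.53927 − 0.14112) / 0.53927 ≈ 0.73830.
Attributable cases ≈ PN × (exposed cases) = 0.73830 × 206 ≈ 152.09.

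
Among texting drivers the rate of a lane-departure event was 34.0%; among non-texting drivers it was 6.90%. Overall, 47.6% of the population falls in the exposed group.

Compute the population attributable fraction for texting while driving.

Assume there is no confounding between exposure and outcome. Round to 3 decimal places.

p₁ = 0.34, p₀ = 0.069.
Overall risk P(Y=1) = π·p₁ + (1−π)·p₀ = 0.476×0.34 + 0.524×0.069 = 0.198.
Under exogeneity, PAF = [P(Y=1) − p₀] / P(Y=1).
PAF = (0.198 − 0.069) / 0.198 ≈ 0.6515

PAF ≈ 0.652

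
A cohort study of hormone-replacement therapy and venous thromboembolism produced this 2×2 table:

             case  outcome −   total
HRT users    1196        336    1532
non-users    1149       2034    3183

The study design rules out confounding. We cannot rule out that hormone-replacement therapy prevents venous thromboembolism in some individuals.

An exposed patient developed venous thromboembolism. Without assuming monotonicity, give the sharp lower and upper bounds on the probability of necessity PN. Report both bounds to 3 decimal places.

p₁ = P(outcome | exposed) = 1196/1532 = 0.78068
p₀ = P(outcome | unexposed) = 1149/3183 = 0.36098
Under exogeneity alone the bounds on PN are max{0,(p₁−p₀)/p₁} ≤ PN ≤ min{1,(1−p₀)/p₁}.
  lower = (p₁ − p₀)/p₁ = 0.4197 / 0.78068 ≈ 0.5376
  upper = min{1, (1 − p₀)/p₁} = 0.63902 / 0.78068 ≈ 0.8185

0.538 ≤ PN ≤ 0.819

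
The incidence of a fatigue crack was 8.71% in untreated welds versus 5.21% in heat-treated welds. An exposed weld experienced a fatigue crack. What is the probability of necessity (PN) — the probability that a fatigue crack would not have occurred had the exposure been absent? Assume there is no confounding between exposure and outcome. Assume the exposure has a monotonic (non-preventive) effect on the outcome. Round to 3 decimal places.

p₁ = 0.0871, p₀ = 0.0521.
Under exogeneity and monotonicity, PN = (p₁ − p₀) / p₁.
PN = (0.0871 − 0.0521) / 0.0871 = 0.035 / 0.0871 ≈ 0.4018

PN ≈ 0.402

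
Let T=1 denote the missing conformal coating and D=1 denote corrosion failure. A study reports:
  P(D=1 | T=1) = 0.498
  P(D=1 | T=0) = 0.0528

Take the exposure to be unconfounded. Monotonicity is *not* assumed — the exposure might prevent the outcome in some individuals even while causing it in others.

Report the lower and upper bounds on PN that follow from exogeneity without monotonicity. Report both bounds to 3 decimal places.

Let p₁ = 0.498, p₀ = 0.0528.
Under exogeneity alone the bounds on PN are max{0,(p₁−p₀)/p₁} ≤ PN ≤ min{1,(1−p₀)/p₁}.
  lower = (p₁ − p₀)/p₁ = 0.4452 / 0.498 ≈ 0.8940
  upper = min{1, (1 − p₀)/p₁} = 0.9472 / 0.498 ≈ 1.9020 → capped at 1

0.894 ≤ PN ≤ 1.000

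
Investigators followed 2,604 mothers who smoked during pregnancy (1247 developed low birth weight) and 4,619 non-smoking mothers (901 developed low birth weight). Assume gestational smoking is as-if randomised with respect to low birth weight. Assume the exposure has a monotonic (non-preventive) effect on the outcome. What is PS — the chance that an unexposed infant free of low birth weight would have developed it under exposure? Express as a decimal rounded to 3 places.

p₁ = P(outcome | exposed) = 1247/2604 = 0.47888
p₀ = P(outcome | unexposed) = 901/4619 = 0.19506
Under exogeneity and monotonicity, PS = (p₁ − p₀) / (1 − p₀).
PS = (0.47888 − 0.19506) / (1 − 0.19506) = 0.28381 / 0.80494 ≈ 0.3526

PS ≈ 0.353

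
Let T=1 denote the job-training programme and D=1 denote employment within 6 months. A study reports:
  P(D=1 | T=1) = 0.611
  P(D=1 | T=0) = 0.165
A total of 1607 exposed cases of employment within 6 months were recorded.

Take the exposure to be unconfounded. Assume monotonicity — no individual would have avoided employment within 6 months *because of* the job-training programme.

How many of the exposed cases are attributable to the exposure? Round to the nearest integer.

Let p₁ = 0.611, p₀ = 0.165.
PN = (p₁ − p₀)/p₁ = (0.611 − 0.165) / 0.611 ≈ 0.72995.
Attributable cases ≈ PN × (exposed cases) = 0.72995 × 1607 ≈ 1173.03.

about 1173 cases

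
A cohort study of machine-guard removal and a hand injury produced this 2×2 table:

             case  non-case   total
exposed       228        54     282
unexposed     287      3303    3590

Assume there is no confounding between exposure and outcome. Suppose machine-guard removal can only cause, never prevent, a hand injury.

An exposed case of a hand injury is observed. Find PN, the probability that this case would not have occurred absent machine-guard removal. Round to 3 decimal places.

p₁ = P(outcome | exposed) = 228/282 = 0.80851
p₀ = P(outcome | unexposed) = 287/3590 = 0.079944
Under exogeneity and monotonicity, PN = (p₁ − p₀)/p₁.
PN = (0.80851 − 0.079944) / 0.80851 ≈ 0.9011

PN ≈ 0.901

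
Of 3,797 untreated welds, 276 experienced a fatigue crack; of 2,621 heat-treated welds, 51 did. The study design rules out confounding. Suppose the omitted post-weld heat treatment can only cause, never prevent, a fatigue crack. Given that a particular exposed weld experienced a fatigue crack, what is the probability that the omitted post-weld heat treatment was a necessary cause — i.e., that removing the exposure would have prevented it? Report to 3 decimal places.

p₁ = P(outcome | exposed) = 276/3797 = 0.072689
p₀ = P(outcome | unexposed) = 51/2621 = 0.019458
Under exogeneity and monotonicity, PN = (p₁ − p₀) / p₁.
PN = (0.072689 − 0.019458) / 0.072689 = 0.053231 / 0.072689 ≈ 0.7323

PN ≈ 0.732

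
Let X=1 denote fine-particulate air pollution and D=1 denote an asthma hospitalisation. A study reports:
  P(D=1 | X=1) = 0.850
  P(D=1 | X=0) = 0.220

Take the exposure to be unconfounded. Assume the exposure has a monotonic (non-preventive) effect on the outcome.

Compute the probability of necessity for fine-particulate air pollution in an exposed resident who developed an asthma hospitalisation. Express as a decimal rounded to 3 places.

PN ≈ 0.741

Let p₁ = 0.85, p₀ = 0.22.
Under exogeneity and monotonicity, PN = (p₁ − p₀) / p₁.
PN = (0.85 − 0.22) / 0.85 = 0.63 / 0.85 ≈ 0.7412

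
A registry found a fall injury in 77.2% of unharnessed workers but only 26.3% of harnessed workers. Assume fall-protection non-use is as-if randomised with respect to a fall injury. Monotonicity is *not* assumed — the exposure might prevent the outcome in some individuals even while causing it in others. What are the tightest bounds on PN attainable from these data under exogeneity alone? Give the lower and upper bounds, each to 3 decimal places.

p₁ = 0.772, p₀ = 0.263.
Under exogeneity alone the bounds on PN are max{0,(p₁−p₀)/p₁} ≤ PN ≤ min{1,(1−p₀)/p₁}.
  lower = (p₁ − p₀)/p₁ = 0.509 / 0.772 ≈ 0.6593
  upper = min{1, (1 − p₀)/p₁} = 0.737 / 0.772 ≈ 0.9547

0.659 ≤ PN ≤ 0.955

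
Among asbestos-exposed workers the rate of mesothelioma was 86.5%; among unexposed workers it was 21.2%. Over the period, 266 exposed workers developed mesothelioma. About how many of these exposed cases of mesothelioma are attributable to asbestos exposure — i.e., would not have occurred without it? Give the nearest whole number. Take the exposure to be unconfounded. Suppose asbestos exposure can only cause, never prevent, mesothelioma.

about 201 cases

p₁ = 0.865, p₀ = 0.212.
PN = (p₁ − p₀)/p₁ = (0.865 − 0.212) / 0.865 ≈ 0.75491.
Attributable cases ≈ PN × (exposed cases) = 0.75491 × 266 ≈ 200.81.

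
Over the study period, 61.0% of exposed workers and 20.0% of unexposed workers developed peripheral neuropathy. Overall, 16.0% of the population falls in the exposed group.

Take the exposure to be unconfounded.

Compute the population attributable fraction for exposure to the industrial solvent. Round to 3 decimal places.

p₁ = 0.61, p₀ = 0.2.
Overall risk P(Y=1) = π·p₁ + (1−π)·p₀ = 0.16×0.61 + 0.84×0.2 = 0.2656.
Under exogeneity, PAF = [P(Y=1) − p₀] / P(Y=1).
PAF = (0.2656 − 0.2) / 0.2656 ≈ 0.2470

PAF ≈ 0.247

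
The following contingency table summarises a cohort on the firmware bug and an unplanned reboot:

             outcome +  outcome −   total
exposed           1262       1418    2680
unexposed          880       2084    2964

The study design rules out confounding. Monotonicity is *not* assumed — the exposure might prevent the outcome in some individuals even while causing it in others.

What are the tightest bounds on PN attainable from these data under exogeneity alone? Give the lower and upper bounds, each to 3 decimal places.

p₁ = P(outcome | exposed) = 1262/2680 = 0.4709
p₀ = P(outcome | unexposed) = 880/2964 = 0.2969
Under exogeneity alone the bounds on PN are max{0,(p₁−p₀)/p₁} ≤ PN ≤ min{1,(1−p₀)/p₁}.
  lower = (p₁ − p₀)/p₁ = 0.174 / 0.4709 ≈ 0.3695
  upper = min{1, (1 − p₀)/p₁} = 0.7031 / 0.4709 ≈ 1.4931 → capped at 1

0.370 ≤ PN ≤ 1.000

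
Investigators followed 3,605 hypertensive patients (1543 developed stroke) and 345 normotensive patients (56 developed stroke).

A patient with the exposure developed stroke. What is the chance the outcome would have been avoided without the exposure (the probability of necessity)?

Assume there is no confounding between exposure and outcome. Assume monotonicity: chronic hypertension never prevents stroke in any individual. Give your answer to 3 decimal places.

PN ≈ 0.621

p₁ = P(outcome | exposed) = 1543/3605 = 0.42802
p₀ = P(outcome | unexposed) = 56/345 = 0.16232
Under exogeneity and monotonicity, PN = (p₁ − p₀) / p₁.
PN = (0.42802 − 0.16232) / 0.42802 = 0.2657 / 0.42802 ≈ 0.6208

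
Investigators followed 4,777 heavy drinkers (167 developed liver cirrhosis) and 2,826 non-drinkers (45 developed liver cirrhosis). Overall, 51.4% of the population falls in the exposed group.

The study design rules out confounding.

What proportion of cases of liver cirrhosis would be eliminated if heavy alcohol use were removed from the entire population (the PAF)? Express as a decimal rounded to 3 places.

p₁ = P(outcome | exposed) = 167/4777 = 0.034959
p₀ = P(outcome | unexposed) = 45/2826 = 0.015924
Overall risk P(Y=1) = π·p₁ + (1−π)·p₀ = 0.514×0.034959 + 0.486×0.015924 = 0.025708.
Under exogeneity, PAF = [P(Y=1) − p₀] / P(Y=1).
PAF = (0.025708 − 0.015924) / 0.025708 ≈ 0.3806

PAF ≈ 0.381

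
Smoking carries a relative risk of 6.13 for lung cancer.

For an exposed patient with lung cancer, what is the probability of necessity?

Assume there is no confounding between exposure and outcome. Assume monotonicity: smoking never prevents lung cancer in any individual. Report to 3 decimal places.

PN ≈ 0.837

Under exogeneity and monotonicity, PN = (RR − 1) / RR = 1 − 1/RR.
PN = (6.13 − 1) / 6.13 = 5.13 / 6.13 ≈ 0.8369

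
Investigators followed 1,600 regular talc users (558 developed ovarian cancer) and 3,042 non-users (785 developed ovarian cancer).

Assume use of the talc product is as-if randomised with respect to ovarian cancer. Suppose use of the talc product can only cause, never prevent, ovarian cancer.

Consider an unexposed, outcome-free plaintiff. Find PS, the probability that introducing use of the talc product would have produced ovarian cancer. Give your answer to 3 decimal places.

PS ≈ 0.122

p₁ = P(outcome | exposed) = 558/1600 = 0.34875
p₀ = P(outcome | unexposed) = 785/3042 = 0.25805
Under exogeneity and monotonicity, PS = (p₁ − p₀) / (1 − p₀).
PS = (0.34875 − 0.25805) / (1 − 0.25805) = 0.090696 / 0.74195 ≈ 0.1222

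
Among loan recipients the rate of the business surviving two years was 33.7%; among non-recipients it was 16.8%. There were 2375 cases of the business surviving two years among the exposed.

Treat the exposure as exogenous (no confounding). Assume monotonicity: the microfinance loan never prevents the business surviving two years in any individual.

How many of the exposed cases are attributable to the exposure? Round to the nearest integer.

about 1191 cases

p₁ = 0.337, p₀ = 0.168.
PN = (p₁ − p₀)/p₁ = (0.337 − 0.168) / 0.337 ≈ 0.50148.
Attributable cases ≈ PN × (exposed cases) = 0.50148 × 2375 ≈ 1191.02.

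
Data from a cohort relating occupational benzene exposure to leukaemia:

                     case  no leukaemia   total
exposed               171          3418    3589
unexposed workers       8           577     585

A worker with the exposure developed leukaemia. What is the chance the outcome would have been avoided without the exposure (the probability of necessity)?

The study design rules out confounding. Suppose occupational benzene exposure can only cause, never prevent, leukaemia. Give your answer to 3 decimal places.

PN ≈ 0.713

p₁ = P(outcome | exposed) = 171/3589 = 0.047646
p₀ = P(outcome | unexposed) = 8/585 = 0.013675
Under exogeneity and monotonicity, PN = (p₁ − p₀)/p₁.
PN = (0.047646 − 0.013675) / 0.047646 ≈ 0.7130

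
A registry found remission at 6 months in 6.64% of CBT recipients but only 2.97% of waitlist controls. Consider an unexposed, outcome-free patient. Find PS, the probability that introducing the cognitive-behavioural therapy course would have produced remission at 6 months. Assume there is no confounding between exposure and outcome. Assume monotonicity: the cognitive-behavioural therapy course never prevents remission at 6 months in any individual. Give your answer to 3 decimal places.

p₁ = 0.0664, p₀ = 0.0297.
Under exogeneity and monotonicity, PS = (p₁ − p₀) / (1 − p₀).
PS = (0.0664 − 0.0297) / (1 − 0.0297) = 0.0367 / 0.9703 ≈ 0.0378

PS ≈ 0.038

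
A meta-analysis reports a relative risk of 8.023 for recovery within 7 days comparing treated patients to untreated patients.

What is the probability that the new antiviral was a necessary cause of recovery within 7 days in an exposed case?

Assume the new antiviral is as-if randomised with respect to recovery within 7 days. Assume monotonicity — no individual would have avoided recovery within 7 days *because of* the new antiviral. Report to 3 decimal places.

Under exogeneity and monotonicity, PN = (RR − 1) / RR = 1 − 1/RR.
PN = (8.023 − 1) / 8.023 = 7.023 / 8.023 ≈ 0.8754

PN ≈ 0.875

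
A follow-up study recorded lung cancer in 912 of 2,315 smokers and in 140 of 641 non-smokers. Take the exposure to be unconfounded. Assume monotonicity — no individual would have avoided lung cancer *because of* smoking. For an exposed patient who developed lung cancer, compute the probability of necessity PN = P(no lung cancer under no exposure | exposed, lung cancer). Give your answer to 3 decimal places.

PN ≈ 0.446

p₁ = P(outcome | exposed) = 912/2315 = 0.39395
p₀ = P(outcome | unexposed) = 140/641 = 0.21841
Under exogeneity and monotonicity, PN = (p₁ − p₀) / p₁.
PN = (0.39395 − 0.21841) / 0.39395 = 0.17554 / 0.39395 ≈ 0.4456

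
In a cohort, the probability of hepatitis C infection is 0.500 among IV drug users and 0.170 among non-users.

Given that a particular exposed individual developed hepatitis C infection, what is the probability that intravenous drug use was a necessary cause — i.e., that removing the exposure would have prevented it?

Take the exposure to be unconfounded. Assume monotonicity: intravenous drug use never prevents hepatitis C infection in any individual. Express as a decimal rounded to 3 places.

Let p₁ = 0.5, p₀ = 0.17.
Under exogeneity and monotonicity, PN = (p₁ − p₀) / p₁.
PN = (0.5 − 0.17) / 0.5 = 0.33 / 0.5 ≈ 0.6600

PN ≈ 0.660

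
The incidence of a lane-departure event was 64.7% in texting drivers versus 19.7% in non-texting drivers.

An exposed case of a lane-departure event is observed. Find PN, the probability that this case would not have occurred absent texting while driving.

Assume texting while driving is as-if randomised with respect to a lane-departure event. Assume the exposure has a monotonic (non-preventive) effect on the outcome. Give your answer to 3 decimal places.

p₁ = 0.647, p₀ = 0.197.
Under exogeneity and monotonicity, PN = (p₁ − p₀) / p₁.
PN = (0.647 − 0.197) / 0.647 = 0.45 / 0.647 ≈ 0.6955

PN ≈ 0.696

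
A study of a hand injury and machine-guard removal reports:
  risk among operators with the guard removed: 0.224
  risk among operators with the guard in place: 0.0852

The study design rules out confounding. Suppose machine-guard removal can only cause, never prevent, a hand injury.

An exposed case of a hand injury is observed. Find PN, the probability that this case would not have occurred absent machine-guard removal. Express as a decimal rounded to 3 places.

PN ≈ 0.620

Let p₁ = 0.224, p₀ = 0.0852.
Under exogeneity and monotonicity, PN = (p₁ − p₀) / p₁.
PN = (0.224 − 0.0852) / 0.224 = 0.1388 / 0.224 ≈ 0.6196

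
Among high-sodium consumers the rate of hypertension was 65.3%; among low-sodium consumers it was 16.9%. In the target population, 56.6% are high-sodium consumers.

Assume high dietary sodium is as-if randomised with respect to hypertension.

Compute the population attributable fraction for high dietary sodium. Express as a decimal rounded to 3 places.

PAF ≈ 0.618

p₁ = 0.653, p₀ = 0.169.
Overall risk P(Y=1) = π·p₁ + (1−π)·p₀ = 0.566×0.653 + 0.434×0.169 = 0.44294.
Under exogeneity, PAF = [P(Y=1) − p₀] / P(Y=1).
PAF = (0.44294 − 0.169) / 0.44294 ≈ 0.6185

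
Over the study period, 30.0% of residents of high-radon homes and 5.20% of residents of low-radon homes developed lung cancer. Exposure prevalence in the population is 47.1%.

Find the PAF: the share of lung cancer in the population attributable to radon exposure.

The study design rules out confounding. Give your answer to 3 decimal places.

p₁ = 0.3, p₀ = 0.052.
Overall risk P(Y=1) = π·p₁ + (1−π)·p₀ = 0.471×0.3 + 0.529×0.052 = 0.16881.
Under exogeneity, PAF = [P(Y=1) − p₀] / P(Y=1).
PAF = (0.16881 − 0.052) / 0.16881 ≈ 0.6920

PAF ≈ 0.692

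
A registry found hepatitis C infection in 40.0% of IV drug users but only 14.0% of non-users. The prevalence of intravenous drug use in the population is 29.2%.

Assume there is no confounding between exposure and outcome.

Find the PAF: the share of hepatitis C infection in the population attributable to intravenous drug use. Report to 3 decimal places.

PAF ≈ 0.352

p₁ = 0.4, p₀ = 0.14.
Overall risk P(Y=1) = π·p₁ + (1−π)·p₀ = 0.292×0.4 + 0.708×0.14 = 0.21592.
Under exogeneity, PAF = [P(Y=1) − p₀] / P(Y=1).
PAF = (0.21592 − 0.14) / 0.21592 ≈ 0.3516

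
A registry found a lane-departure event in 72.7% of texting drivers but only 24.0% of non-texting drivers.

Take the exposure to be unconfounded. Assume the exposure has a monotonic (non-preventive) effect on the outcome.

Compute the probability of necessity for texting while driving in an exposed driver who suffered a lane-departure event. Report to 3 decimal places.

p₁ = 0.727, p₀ = 0.24.
Under exogeneity and monotonicity, PN = (p₁ − p₀) / p₁.
PN = (0.727 − 0.24) / 0.727 = 0.487 / 0.727 ≈ 0.6699

PN ≈ 0.670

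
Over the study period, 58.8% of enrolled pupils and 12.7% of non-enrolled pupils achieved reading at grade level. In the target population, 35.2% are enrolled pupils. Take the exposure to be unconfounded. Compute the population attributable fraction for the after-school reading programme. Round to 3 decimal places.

p₁ = 0.588, p₀ = 0.127.
Overall risk P(Y=1) = π·p₁ + (1−π)·p₀ = 0.352×0.588 + 0.648×0.127 = 0.28927.
Under exogeneity, PAF = [P(Y=1) − p₀] / P(Y=1).
PAF = (0.28927 − 0.127) / 0.28927 ≈ 0.5610

PAF ≈ 0.561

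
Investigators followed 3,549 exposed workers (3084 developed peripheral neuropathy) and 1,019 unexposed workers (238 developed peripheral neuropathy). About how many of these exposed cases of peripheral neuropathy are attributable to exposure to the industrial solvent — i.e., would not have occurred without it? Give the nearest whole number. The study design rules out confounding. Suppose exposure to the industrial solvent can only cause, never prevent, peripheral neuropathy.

about 2255 cases

p₁ = P(outcome | exposed) = 3084/3549 = 0.86898
p₀ = P(outcome | unexposed) = 238/1019 = 0.23356
PN = (p₁ − p₀)/p₁ = (0.86898 − 0.23356) / 0.86898 ≈ 0.73122.
Attributable cases ≈ PN × (exposed cases) = 0.73122 × 3084 ≈ 2255.09.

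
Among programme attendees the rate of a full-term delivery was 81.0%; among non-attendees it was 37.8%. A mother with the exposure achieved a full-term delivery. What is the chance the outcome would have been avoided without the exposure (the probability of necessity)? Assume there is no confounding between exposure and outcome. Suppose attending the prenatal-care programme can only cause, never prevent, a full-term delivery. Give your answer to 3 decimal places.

p₁ = 0.81, p₀ = 0.378.
Under exogeneity and monotonicity, PN = (p₁ − p₀) / p₁.
PN = (0.81 − 0.378) / 0.81 = 0.432 / 0.81 ≈ 0.5333

PN ≈ 0.533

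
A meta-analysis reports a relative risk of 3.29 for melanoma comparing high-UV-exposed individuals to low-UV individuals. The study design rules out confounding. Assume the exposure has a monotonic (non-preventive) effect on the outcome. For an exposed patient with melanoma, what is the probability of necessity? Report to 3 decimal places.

PN ≈ 0.696

Under exogeneity and monotonicity, PN = (RR − 1) / RR = 1 − 1/RR.
PN = (3.29 − 1) / 3.29 = 2.29 / 3.29 ≈ 0.6960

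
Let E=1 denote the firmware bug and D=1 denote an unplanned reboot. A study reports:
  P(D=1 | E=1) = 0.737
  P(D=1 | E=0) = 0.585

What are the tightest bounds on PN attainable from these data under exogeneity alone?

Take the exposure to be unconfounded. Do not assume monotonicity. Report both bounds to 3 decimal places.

0.206 ≤ PN ≤ 0.563

Let p₁ = 0.737, p₀ = 0.585.
Under exogeneity alone the bounds on PN are max{0,(p₁−p₀)/p₁} ≤ PN ≤ min{1,(1−p₀)/p₁}.
  lower = (p₁ − p₀)/p₁ = 0.152 / 0.737 ≈ 0.2062
  upper = min{1, (1 − p₀)/p₁} = 0.415 / 0.737 ≈ 0.5631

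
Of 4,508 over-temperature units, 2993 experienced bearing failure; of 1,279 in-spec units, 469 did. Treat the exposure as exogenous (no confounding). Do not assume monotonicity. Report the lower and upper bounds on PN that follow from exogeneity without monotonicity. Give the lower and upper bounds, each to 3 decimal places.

0.448 ≤ PN ≤ 0.954

p₁ = P(outcome | exposed) = 2993/4508 = 0.66393
p₀ = P(outcome | unexposed) = 469/1279 = 0.36669
Under exogeneity alone the bounds on PN are max{0,(p₁−p₀)/p₁} ≤ PN ≤ min{1,(1−p₀)/p₁}.
  lower = (p₁ − p₀)/p₁ = 0.29724 / 0.66393 ≈ 0.4477
  upper = min{1, (1 − p₀)/p₁} = 0.63331 / 0.66393 ≈ 0.9539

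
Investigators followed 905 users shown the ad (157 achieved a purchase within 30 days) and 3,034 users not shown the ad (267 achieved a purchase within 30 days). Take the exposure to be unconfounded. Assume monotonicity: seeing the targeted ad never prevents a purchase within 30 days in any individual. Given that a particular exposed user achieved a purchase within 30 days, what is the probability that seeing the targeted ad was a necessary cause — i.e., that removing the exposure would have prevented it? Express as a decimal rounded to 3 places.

PN ≈ 0.493

p₁ = P(outcome | exposed) = 157/905 = 0.17348
p₀ = P(outcome | unexposed) = 267/3034 = 0.088003
Under exogeneity and monotonicity, PN = (p₁ − p₀) / p₁.
PN = (0.17348 − 0.088003) / 0.17348 = 0.085478 / 0.17348 ≈ 0.4927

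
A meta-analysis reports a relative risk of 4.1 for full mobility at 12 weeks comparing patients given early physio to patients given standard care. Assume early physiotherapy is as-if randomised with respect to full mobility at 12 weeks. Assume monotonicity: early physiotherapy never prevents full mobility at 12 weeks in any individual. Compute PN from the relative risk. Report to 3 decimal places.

PN ≈ 0.756

Under exogeneity and monotonicity, PN = (RR − 1) / RR = 1 − 1/RR.
PN = (4.1 − 1) / 4.1 = 3.1 / 4.1 ≈ 0.7561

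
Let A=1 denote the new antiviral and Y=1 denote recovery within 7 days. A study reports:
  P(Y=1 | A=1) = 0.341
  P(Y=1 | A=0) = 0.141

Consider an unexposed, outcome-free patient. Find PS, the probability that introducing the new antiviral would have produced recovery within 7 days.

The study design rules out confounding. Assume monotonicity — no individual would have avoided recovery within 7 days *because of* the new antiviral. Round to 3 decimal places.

Let p₁ = 0.341, p₀ = 0.141.
Under exogeneity and monotonicity, PS = (p₁ − p₀) / (1 − p₀).
PS = (0.341 − 0.141) / (1 − 0.141) = 0.2 / 0.859 ≈ 0.2328

PS ≈ 0.233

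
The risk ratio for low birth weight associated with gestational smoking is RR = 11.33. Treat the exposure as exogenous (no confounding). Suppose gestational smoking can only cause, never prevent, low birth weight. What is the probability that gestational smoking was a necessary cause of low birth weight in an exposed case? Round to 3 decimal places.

Under exogeneity and monotonicity, PN = (RR − 1) / RR = 1 − 1/RR.
PN = (11.33 − 1) / 11.33 = 10.33 / 11.33 ≈ 0.9117

PN ≈ 0.912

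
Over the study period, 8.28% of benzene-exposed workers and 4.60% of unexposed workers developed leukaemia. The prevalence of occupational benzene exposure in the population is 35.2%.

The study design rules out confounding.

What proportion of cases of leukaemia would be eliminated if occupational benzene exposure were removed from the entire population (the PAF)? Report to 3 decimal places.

PAF ≈ 0.220

p₁ = 0.0828, p₀ = 0.046.
Overall risk P(Y=1) = π·p₁ + (1−π)·p₀ = 0.352×0.0828 + 0.648×0.046 = 0.058954.
Under exogeneity, PAF = [P(Y=1) − p₀] / P(Y=1).
PAF = (0.058954 − 0.046) / 0.058954 ≈ 0.2197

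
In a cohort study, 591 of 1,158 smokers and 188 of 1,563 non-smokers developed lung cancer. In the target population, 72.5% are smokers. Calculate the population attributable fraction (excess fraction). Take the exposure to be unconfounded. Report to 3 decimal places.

p₁ = P(outcome | exposed) = 591/1158 = 0.51036
p₀ = P(outcome | unexposed) = 188/1563 = 0.12028
Overall risk P(Y=1) = π·p₁ + (1−π)·p₀ = 0.725×0.51036 + 0.275×0.12028 = 0.40309.
Under exogeneity, PAF = [P(Y=1) − p₀] / P(Y=1).
PAF = (0.40309 − 0.12028) / 0.40309 ≈ 0.7016

PAF ≈ 0.702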